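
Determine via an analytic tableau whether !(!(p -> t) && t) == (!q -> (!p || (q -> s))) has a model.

Satisfiable

Initial set: {T (!(!(p -> t) && t) == (!q -> (!p || (q -> s))))}.
T (!(!(p -> t) && t) == (!q -> (!p || (q -> s)))): β-rule — branch into T !(!(p -> t) && t), T (!q -> (!p || (q -> s)))  //  F !(!(p -> t) && t), F (!q -> (!p || (q -> s))).
  branch 1 (add T !(!(p -> t) && t), T (!q -> (!p || (q -> s)))):
    T !(!(p -> t) && t): β-rule — branch into F !(p -> t)  //  F t.
      branch 1.1 (add F !(p -> t)):
        T (!q -> (!p || (q -> s))): β-rule — branch into F !q  //  T (!p || (q -> s)).
          branch 1.1.1 (add F !q):
            F !(p -> t): β-rule — branch into F p  //  T t.
              branch 1.1.1.1 (add F p):
                ○ open, literals {p=F, q=T}.
              branch 1.1.1.2 (add T t):
                ○ open, literals {q=T, t=T}.
          branch 1.1.2 (add T (!p || (q -> s))):
            F !(p -> t): β-rule — branch into F p  //  T t.
              branch 1.1.2.1 (add F p):
                T (!p || (q -> s)): β-rule — branch into T !p  //  T (q -> s).
                  branch 1.1.2.1.1 (add T !p):
                    ○ open, literals {p=F}.
                  branch 1.1.2.1.2 (add T (q -> s)):
                    T (q -> s): β-rule — branch into F q  //  T s.
                      branch 1.1.2.1.2.1 (add F q):
                        ○ open, literals {p=F, q=F}.
                      branch 1.1.2.1.2.2 (add T s):
                        ○ open, literals {p=F, s=T}.
              branch 1.1.2.2 (add T t):
                T (!p || (q -> s)): β-rule — branch into T !p  //  T (q -> s).
                  branch 1.1.2.2.1 (add T !p):
                    ○ open, literals {p=F, t=T}.
                  branch 1.1.2.2.2 (add T (q -> s)):
                    T (q -> s): β-rule — branch into F q  //  T s.
                      branch 1.1.2.2.2.1 (add F q):
                        ○ open, literals {q=F, t=T}.
                      branch 1.1.2.2.2.2 (add T s):
                        ○ open, literals {s=T, t=T}.
      branch 1.2 (add F t):
        T (!q -> (!p || (q -> s))): β-rule — branch into F !q  //  T (!p || (q -> s)).
          branch 1.2.1 (add F !q):
            ○ open, literals {q=T, t=F}.
          branch 1.2.2 (add T (!p || (q -> s))):
            T (!p || (q -> s)): β-rule — branch into T !p  //  T (q -> s).
              branch 1.2.2.1 (add T !p):
                ○ open, literals {p=F, t=F}.
              branch 1.2.2.2 (add T (q -> s)):
                T (q -> s): β-rule — branch into F q  //  T s.
                  branch 1.2.2.2.1 (add F q):
                    ○ open, literals {q=F, t=F}.
                  branch 1.2.2.2.2 (add T s):
                    ○ open, literals {s=T, t=F}.
  branch 2 (add F !(!(p -> t) && t), F (!q -> (!p || (q -> s)))):
    F !(!(p -> t) && t): α-rule — add T !(p -> t), T t.
    F (!q -> (!p || (q -> s))): α-rule — add T !q, F (!p || (q -> s)).
    T !(p -> t): α-rule — add T p, F t.
    × closes — contains both t and !t.
1 branch closed, 12 open.
An open branch gives a satisfying assignment: p=F, q=T.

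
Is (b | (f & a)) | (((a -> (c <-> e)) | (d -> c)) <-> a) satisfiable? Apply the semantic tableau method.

Satisfiable

Initial set: {((b | (f & a)) | (((a -> (c <-> e)) | (d -> c)) <-> a))}.
((b | (f & a)) | (((a -> (c <-> e)) | (d -> c)) <-> a)): β-rule — branch into (b | (f & a))  //  (((a -> (c <-> e)) | (d -> c)) <-> a).
  branch 1 (add (b | (f & a))):
    (b | (f & a)): β-rule — branch into b  //  (f & a).
      branch 1.1 (add b):
        ○ open, literals {b=true}.
      branch 1.2 (add (f & a)):
        (f & a): α-rule — add f, a.
        ○ open, literals {a=true, f=true}.
  branch 2 (add (((a -> (c <-> e)) | (d -> c)) <-> a)):
    (((a -> (c <-> e)) | (d -> c)) <-> a): β-rule — branch into ((a -> (c <-> e)) | (d -> c)), a  //  ~((a -> (c <-> e)) | (d -> c)), ~a.
      branch 2.1 (add ((a -> (c <-> e)) | (d -> c)), a):
        ((a -> (c <-> e)) | (d -> c)): β-rule — branch into (a -> (c <-> e))  //  (d -> c).
          branch 2.1.1 (add (a -> (c <-> e))):
            (a -> (c <-> e)): β-rule — branch into ~a  //  (c <-> e).
              branch 2.1.1.1 (add ~a):
                × closes — contains both a and ~a.
              branch 2.1.1.2 (add (c <-> e)):
                (c <-> e): β-rule — branch into c, e  //  ~c, ~e.
                  branch 2.1.1.2.1 (add c, e):
                    ○ open, literals {a=true, c=true, e=true}.
                  branch 2.1.1.2.2 (add ~c, ~e):
                    ○ open, literals {a=true, c=false, e=false}.
          branch 2.1.2 (add (d -> c)):
            (d -> c): β-rule — branch into ~d  //  c.
              branch 2.1.2.1 (add ~d):
                ○ open, literals {a=true, d=false}.
              branch 2.1.2.2 (add c):
                ○ open, literals {a=true, c=true}.
      branch 2.2 (add ~((a -> (c <-> e)) | (d -> c)), ~a):
        ~((a -> (c <-> e)) | (d -> c)): α-rule — add ~(a -> (c <-> e)), ~(d -> c).
        ~(a -> (c <-> e)): α-rule — add a, ~(c <-> e).
        × closes — contains both a and ~a.
2 branches closed, 6 open.
An open branch gives a satisfying assignment: b=true.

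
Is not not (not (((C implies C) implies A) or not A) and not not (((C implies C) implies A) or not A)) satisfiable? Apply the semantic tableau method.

Initial set: {not not (not (((C implies C) implies A) or not A) and not not (((C implies C) implies A) or not A))}.
not not (not (((C implies C) implies A) or not A) and not not (((C implies C) implies A) or not A)): drop double negation, giving (not (((C implies C) implies A) or not A) and not not (((C implies C) implies A) or not A)).
(not (((C implies C) implies A) or not A) and not not (((C implies C) implies A) or not A)): α-rule — add not (((C implies C) implies A) or not A), not not (((C implies C) implies A) or not A).
not (((C implies C) implies A) or not A): α-rule — add not ((C implies C) implies A), not not A.
not not (((C implies C) implies A) or not A): drop double negation, giving (((C implies C) implies A) or not A).
not ((C implies C) implies A): α-rule — add (C implies C), not A.
× closes — contains both A and not A.
All 1 branch closes.
Every branch closed; the formula is unsatisfiable.

Unsatisfiable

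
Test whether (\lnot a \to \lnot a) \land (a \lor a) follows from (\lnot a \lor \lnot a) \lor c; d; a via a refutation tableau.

Yes

Initial set: {T ((\lnot a \lor \lnot a) \lor c); T d; T a; F ((\lnot a \to \lnot a) \land (a \lor a))}.
T ((\lnot a \lor \lnot a) \lor c): β-rule — branch into T (\lnot a \lor \lnot a)  //  T c.
  branch 1 (add T (\lnot a \lor \lnot a)):
    F ((\lnot a \to \lnot a) \land (a \lor a)): β-rule — branch into F (\lnot a \to \lnot a)  //  F (a \lor a).
      branch 1.1 (add F (\lnot a \to \lnot a)):
        F (\lnot a \to \lnot a): α-rule — add T \lnot a, F \lnot a.
        × closes — contains both a and \lnot a.
      branch 1.2 (add F (a \lor a)):
        F (a \lor a): α-rule — add F a, F a.
        × closes — contains both a and \lnot a.
  branch 2 (add T c):
    F ((\lnot a \to \lnot a) \land (a \lor a)): β-rule — branch into F (\lnot a \to \lnot a)  //  F (a \lor a).
      branch 2.1 (add F (\lnot a \to \lnot a)):
        F (\lnot a \to \lnot a): α-rule — add T \lnot a, F \lnot a.
        × closes — contains both a and \lnot a.
      branch 2.2 (add F (a \lor a)):
        F (a \lor a): α-rule — add F a, F a.
        × closes — contains both a and \lnot a.
All 4 branches close.
Every branch closed, so the premises entail the conclusion.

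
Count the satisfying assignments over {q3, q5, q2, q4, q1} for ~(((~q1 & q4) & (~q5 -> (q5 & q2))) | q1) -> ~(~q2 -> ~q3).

Initial set: {(~(((~q1 & q4) & (~q5 -> (q5 & q2))) | q1) -> ~(~q2 -> ~q3))}.
(~(((~q1 & q4) & (~q5 -> (q5 & q2))) | q1) -> ~(~q2 -> ~q3)): β-rule — branch into ~~(((~q1 & q4) & (~q5 -> (q5 & q2))) | q1)  //  ~(~q2 -> ~q3).
  branch 1 (add ~~(((~q1 & q4) & (~q5 -> (q5 & q2))) | q1)):
    ~~(((~q1 & q4) & (~q5 -> (q5 & q2))) | q1): β-rule — branch into ((~q1 & q4) & (~q5 -> (q5 & q2)))  //  q1.
      branch 1.1 (add ((~q1 & q4) & (~q5 -> (q5 & q2)))):
        ((~q1 & q4) & (~q5 -> (q5 & q2))): α-rule — add (~q1 & q4), (~q5 -> (q5 & q2)).
        (~q1 & q4): α-rule — add ~q1, q4.
        (~q5 -> (q5 & q2)): β-rule — branch into ~~q5  //  (q5 & q2).
          branch 1.1.1 (add ~~q5):
            ○ open, literals {q1=F, q4=T, q5=T}.
          branch 1.1.2 (add (q5 & q2)):
            (q5 & q2): α-rule — add q5, q2.
            ○ open, literals {q1=F, q2=T, q4=T, q5=T}.
      branch 1.2 (add q1):
        ○ open, literals {q1=T}.
  branch 2 (add ~(~q2 -> ~q3)):
    ~(~q2 -> ~q3): α-rule — add ~q2, ~~q3.
    ○ open, literals {q2=F, q3=T}.
0 branches closed, 4 open.
Each open branch fixes some atoms; the unmentioned ones are free. Counting distinct full assignments: branch {q1=F, q4=T, q5=T} (q3, q2) contributes 4 new; branch {q1=F, q2=T, q4=T, q5=T} (q3) contributes 0 new; branch {q1=T} (q3, q5, q2, q4) contributes 16 new; branch {q2=F, q3=T} (q5, q4, q1) contributes 3 new. Total: 23.

23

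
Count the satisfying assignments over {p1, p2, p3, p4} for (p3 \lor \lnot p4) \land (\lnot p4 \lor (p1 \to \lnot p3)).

Initial set: {((p3 \lor \lnot p4) \land (\lnot p4 \lor (p1 \to \lnot p3)))}.
((p3 \lor \lnot p4) \land (\lnot p4 \lor (p1 \to \lnot p3))): α-rule — add (p3 \lor \lnot p4), (\lnot p4 \lor (p1 \to \lnot p3)).
(p3 \lor \lnot p4): β-rule — branch into p3  //  \lnot p4.
  branch 1 (add p3):
    (\lnot p4 \lor (p1 \to \lnot p3)): β-rule — branch into \lnot p4  //  (p1 \to \lnot p3).
      branch 1.1 (add \lnot p4):
        ○ open, literals {p3=1, p4=0}.
      branch 1.2 (add (p1 \to \lnot p3)):
        (p1 \to \lnot p3): β-rule — branch into \lnot p1  //  \lnot p3.
          branch 1.2.1 (add \lnot p1):
            ○ open, literals {p1=0, p3=1}.
          branch 1.2.2 (add \lnot p3):
            × closes — contains both p3 and \lnot p3.
  branch 2 (add \lnot p4):
    (\lnot p4 \lor (p1 \to \lnot p3)): β-rule — branch into \lnot p4  //  (p1 \to \lnot p3).
      branch 2.1 (add \lnot p4):
        ○ open, literals {p4=0}.
      branch 2.2 (add (p1 \to \lnot p3)):
        (p1 \to \lnot p3): β-rule — branch into \lnot p1  //  \lnot p3.
          branch 2.2.1 (add \lnot p1):
            ○ open, literals {p1=0, p4=0}.
          branch 2.2.2 (add \lnot p3):
            ○ open, literals {p3=0, p4=0}.
1 branch closed, 5 open.
Each open branch fixes some atoms; the unmentioned ones are free. Counting distinct full assignments: branch {p3=1, p4=0} (p1, p2) contributes 4 new; branch {p1=0, p3=1} (p2, p4) contributes 2 new; branch {p4=0} (p1, p2, p3) contributes 4 new; branch {p1=0, p4=0} (p2, p3) contributes 0 new; branch {p3=0, p4=0} (p1, p2) contributes 0 new. Total: 10.

10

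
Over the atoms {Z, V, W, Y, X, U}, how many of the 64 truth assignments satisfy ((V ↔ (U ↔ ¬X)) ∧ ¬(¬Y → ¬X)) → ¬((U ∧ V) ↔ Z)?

60

Initial set: {(((V ↔ (U ↔ ¬X)) ∧ ¬(¬Y → ¬X)) → ¬((U ∧ V) ↔ Z))}.
(((V ↔ (U ↔ ¬X)) ∧ ¬(¬Y → ¬X)) → ¬((U ∧ V) ↔ Z)): β-rule — branch into ¬((V ↔ (U ↔ ¬X)) ∧ ¬(¬Y → ¬X))  //  ¬((U ∧ V) ↔ Z).
  branch 1 (add ¬((V ↔ (U ↔ ¬X)) ∧ ¬(¬Y → ¬X))):
    ¬((V ↔ (U ↔ ¬X)) ∧ ¬(¬Y → ¬X)): β-rule — branch into ¬(V ↔ (U ↔ ¬X))  //  ¬¬(¬Y → ¬X).
      branch 1.1 (add ¬(V ↔ (U ↔ ¬X))):
        ¬(V ↔ (U ↔ ¬X)): β-rule — branch into V, ¬(U ↔ ¬X)  //  ¬V, (U ↔ ¬X).
          branch 1.1.1 (add V, ¬(U ↔ ¬X)):
            ¬(U ↔ ¬X): β-rule — branch into U, ¬¬X  //  ¬U, ¬X.
              branch 1.1.1.1 (add U, ¬¬X):
                ○ open, literals {U=1, V=1, X=1}.
              branch 1.1.1.2 (add ¬U, ¬X):
                ○ open, literals {U=0, V=1, X=0}.
          branch 1.1.2 (add ¬V, (U ↔ ¬X)):
            (U ↔ ¬X): β-rule — branch into U, ¬X  //  ¬U, ¬¬X.
              branch 1.1.2.1 (add U, ¬X):
                ○ open, literals {U=1, V=0, X=0}.
              branch 1.1.2.2 (add ¬U, ¬¬X):
                ○ open, literals {U=0, V=0, X=1}.
      branch 1.2 (add ¬¬(¬Y → ¬X)):
        ¬¬(¬Y → ¬X): β-rule — branch into ¬¬Y  //  ¬X.
          branch 1.2.1 (add ¬¬Y):
            ○ open, literals {Y=1}.
          branch 1.2.2 (add ¬X):
            ○ open, literals {X=0}.
  branch 2 (add ¬((U ∧ V) ↔ Z)):
    ¬((U ∧ V) ↔ Z): β-rule — branch into (U ∧ V), ¬Z  //  ¬(U ∧ V), Z.
      branch 2.1 (add (U ∧ V), ¬Z):
        (U ∧ V): α-rule — add U, V.
        ○ open, literals {U=1, V=1, Z=0}.
      branch 2.2 (add ¬(U ∧ V), Z):
        ¬(U ∧ V): β-rule — branch into ¬U  //  ¬V.
          branch 2.2.1 (add ¬U):
            ○ open, literals {U=0, Z=1}.
          branch 2.2.2 (add ¬V):
            ○ open, literals {V=0, Z=1}.
0 branches closed, 9 open.
Each open branch fixes some atoms; the unmentioned ones are free. Counting distinct full assignments: branch {U=1, V=1, X=1} (Z, W, Y) contributes 8 new; branch {U=0, V=1, X=0} (Z, W, Y) contributes 8 new; branch {U=1, V=0, X=0} (Z, W, Y) contributes 8 new; branch {U=0, V=0, X=1} (Z, W, Y) contributes 8 new; branch {Y=1} (Z, V, W, X, U) contributes 16 new; branch {X=0} (Z, V, W, Y, U) contributes 8 new; branch {U=1, V=1, Z=0} (W, Y, X) contributes 0 new; branch {U=0, Z=1} (V, W, Y, X) contributes 2 new; branch {V=0, Z=1} (W, Y, X, U) contributes 2 new. Total: 60.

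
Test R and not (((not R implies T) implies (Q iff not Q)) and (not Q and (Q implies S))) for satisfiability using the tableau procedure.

Satisfiable

Initial set: {T (R and not (((not R implies T) implies (Q iff not Q)) and (not Q and (Q implies S))))}.
T (R and not (((not R implies T) implies (Q iff not Q)) and (not Q and (Q implies S)))): α-rule — add T R, T not (((not R implies T) implies (Q iff not Q)) and (not Q and (Q implies S))).
T not (((not R implies T) implies (Q iff not Q)) and (not Q and (Q implies S))): β-rule — branch into F ((not R implies T) implies (Q iff not Q))  //  F (not Q and (Q implies S)).
  branch 1 (add F ((not R implies T) implies (Q iff not Q))):
    F ((not R implies T) implies (Q iff not Q)): α-rule — add T (not R implies T), F (Q iff not Q).
    T (not R implies T): β-rule — branch into F not R  //  T T.
      branch 1.1 (add F not R):
        F (Q iff not Q): β-rule — branch into T Q, F not Q  //  F Q, T not Q.
          branch 1.1.1 (add T Q, F not Q):
            ○ open, literals {Q=true, R=true}.
          branch 1.1.2 (add F Q, T not Q):
            ○ open, literals {Q=false, R=true}.
      branch 1.2 (add T T):
        F (Q iff not Q): β-rule — branch into T Q, F not Q  //  F Q, T not Q.
          branch 1.2.1 (add T Q, F not Q):
            ○ open, literals {Q=true, R=true, T=true}.
          branch 1.2.2 (add F Q, T not Q):
            ○ open, literals {Q=false, R=true, T=true}.
  branch 2 (add F (not Q and (Q implies S))):
    F (not Q and (Q implies S)): β-rule — branch into F not Q  //  F (Q implies S).
      branch 2.1 (add F not Q):
        ○ open, literals {Q=true, R=true}.
      branch 2.2 (add F (Q implies S)):
        F (Q implies S): α-rule — add T Q, F S.
        ○ open, literals {Q=true, R=true, S=false}.
0 branches closed, 6 open.
An open branch gives a satisfying assignment: Q=true, R=true.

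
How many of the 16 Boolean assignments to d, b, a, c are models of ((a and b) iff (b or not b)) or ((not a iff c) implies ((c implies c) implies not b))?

Initial set: {(((a and b) iff (b or not b)) or ((not a iff c) implies ((c implies c) implies not b)))}.
(((a and b) iff (b or not b)) or ((not a iff c) implies ((c implies c) implies not b))): β-rule — branch into ((a and b) iff (b or not b))  //  ((not a iff c) implies ((c implies c) implies not b)).
  branch 1 (add ((a and b) iff (b or not b))):
    ((a and b) iff (b or not b)): β-rule — branch into (a and b), (b or not b)  //  not (a and b), not (b or not b).
      branch 1.1 (add (a and b), (b or not b)):
        (a and b): α-rule — add a, b.
        (b or not b): β-rule — branch into b  //  not b.
          branch 1.1.1 (add b):
            ○ open, literals {a=1, b=1}.
          branch 1.1.2 (add not b):
            × closes — contains both b and not b.
      branch 1.2 (add not (a and b), not (b or not b)):
        not (b or not b): α-rule — add not b, not not b.
        × closes — contains both b and not b.
  branch 2 (add ((not a iff c) implies ((c implies c) implies not b))):
    ((not a iff c) implies ((c implies c) implies not b)): β-rule — branch into not (not a iff c)  //  ((c implies c) implies not b).
      branch 2.1 (add not (not a iff c)):
        not (not a iff c): β-rule — branch into not a, not c  //  not not a, c.
          branch 2.1.1 (add not a, not c):
            ○ open, literals {a=0, c=0}.
          branch 2.1.2 (add not not a, c):
            ○ open, literals {a=1, c=1}.
      branch 2.2 (add ((c implies c) implies not b)):
        ((c implies c) implies not b): β-rule — branch into not (c implies c)  //  not b.
          branch 2.2.1 (add not (c implies c)):
            not (c implies c): α-rule — add c, not c.
            × closes — contains both c and not c.
          branch 2.2.2 (add not b):
            ○ open, literals {b=0}.
3 branches closed, 4 open.
Each open branch fixes some atoms; the unmentioned ones are free. Counting distinct full assignments: branch {a=1, b=1} (d, c) contributes 4 new; branch {a=0, c=0} (d, b) contributes 4 new; branch {a=1, c=1} (d, b) contributes 2 new; branch {b=0} (d, a, c) contributes 4 new. Total: 14.

14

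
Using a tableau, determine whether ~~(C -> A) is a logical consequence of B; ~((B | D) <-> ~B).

Initial set: {B; ~((B | D) <-> ~B); ~~~(C -> A)}.
~~~(C -> A): drop double negation, giving ~(C -> A).
~(C -> A): α-rule — add C, ~A.
~((B | D) <-> ~B): β-rule — branch into (B | D), ~~B  //  ~(B | D), ~B.
  branch 1 (add (B | D), ~~B):
    (B | D): β-rule — branch into B  //  D.
      branch 1.1 (add B):
        ○ open, literals {A=false, B=true, C=true}.
      branch 1.2 (add D):
        ○ open, literals {A=false, B=true, C=true, D=true}.
  branch 2 (add ~(B | D), ~B):
    × closes — contains both B and ~B.
1 branch closed, 2 open.
An open branch gives a countermodel: A=false, B=true, C=true (unmentioned atoms arbitrary); the premises hold there but the conclusion fails.

No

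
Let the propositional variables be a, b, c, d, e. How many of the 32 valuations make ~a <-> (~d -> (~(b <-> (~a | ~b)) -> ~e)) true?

18

Initial set: {(~a <-> (~d -> (~(b <-> (~a | ~b)) -> ~e)))}.
(~a <-> (~d -> (~(b <-> (~a | ~b)) -> ~e))): β-rule — branch into ~a, (~d -> (~(b <-> (~a | ~b)) -> ~e))  //  ~~a, ~(~d -> (~(b <-> (~a | ~b)) -> ~e)).
  branch 1 (add ~a, (~d -> (~(b <-> (~a | ~b)) -> ~e))):
    (~d -> (~(b <-> (~a | ~b)) -> ~e)): β-rule — branch into ~~d  //  (~(b <-> (~a | ~b)) -> ~e).
      branch 1.1 (add ~~d):
        ○ open, literals {a=F, d=T}.
      branch 1.2 (add (~(b <-> (~a | ~b)) -> ~e)):
        (~(b <-> (~a | ~b)) -> ~e): β-rule — branch into ~~(b <-> (~a | ~b))  //  ~e.
          branch 1.2.1 (add ~~(b <-> (~a | ~b))):
            ~~(b <-> (~a | ~b)): β-rule — branch into b, (~a | ~b)  //  ~b, ~(~a | ~b).
              branch 1.2.1.1 (add b, (~a | ~b)):
                (~a | ~b): β-rule — branch into ~a  //  ~b.
                  branch 1.2.1.1.1 (add ~a):
                    ○ open, literals {a=F, b=T}.
                  branch 1.2.1.1.2 (add ~b):
                    × closes — contains both b and ~b.
              branch 1.2.1.2 (add ~b, ~(~a | ~b)):
                ~(~a | ~b): α-rule — add ~~a, ~~b.
                × closes — contains both a and ~a.
          branch 1.2.2 (add ~e):
            ○ open, literals {a=F, e=F}.
  branch 2 (add ~~a, ~(~d -> (~(b <-> (~a | ~b)) -> ~e))):
    ~(~d -> (~(b <-> (~a | ~b)) -> ~e)): α-rule — add ~d, ~(~(b <-> (~a | ~b)) -> ~e).
    ~(~(b <-> (~a | ~b)) -> ~e): α-rule — add ~(b <-> (~a | ~b)), ~~e.
    ~(b <-> (~a | ~b)): β-rule — branch into b, ~(~a | ~b)  //  ~b, (~a | ~b).
      branch 2.1 (add b, ~(~a | ~b)):
        ~(~a | ~b): α-rule — add ~~a, ~~b.
        ○ open, literals {a=T, b=T, d=F, e=T}.
      branch 2.2 (add ~b, (~a | ~b)):
        (~a | ~b): β-rule — branch into ~a  //  ~b.
          branch 2.2.1 (add ~a):
            × closes — contains both a and ~a.
          branch 2.2.2 (add ~b):
            ○ open, literals {a=T, b=F, d=F, e=T}.
3 branches closed, 5 open.
Each open branch fixes some atoms; the unmentioned ones are free. Counting distinct full assignments: branch {a=F, d=T} (b, c, e) contributes 8 new; branch {a=F, b=T} (c, d, e) contributes 4 new; branch {a=F, e=F} (b, c, d) contributes 2 new; branch {a=T, b=T, d=F, e=T} (c) contributes 2 new; branch {a=T, b=F, d=F, e=T} (c) contributes 2 new. Total: 18.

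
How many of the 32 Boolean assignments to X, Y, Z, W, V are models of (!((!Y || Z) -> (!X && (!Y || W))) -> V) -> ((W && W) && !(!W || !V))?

Initial set: {((!((!Y || Z) -> (!X && (!Y || W))) -> V) -> ((W && W) && !(!W || !V)))}.
((!((!Y || Z) -> (!X && (!Y || W))) -> V) -> ((W && W) && !(!W || !V))): β-rule — branch into !(!((!Y || Z) -> (!X && (!Y || W))) -> V)  //  ((W && W) && !(!W || !V)).
  branch 1 (add !(!((!Y || Z) -> (!X && (!Y || W))) -> V)):
    !(!((!Y || Z) -> (!X && (!Y || W))) -> V): α-rule — add !((!Y || Z) -> (!X && (!Y || W))), !V.
    !((!Y || Z) -> (!X && (!Y || W))): α-rule — add (!Y || Z), !(!X && (!Y || W)).
    (!Y || Z): β-rule — branch into !Y  //  Z.
      branch 1.1 (add !Y):
        !(!X && (!Y || W)): β-rule — branch into !!X  //  !(!Y || W).
          branch 1.1.1 (add !!X):
            ○ open, literals {V=false, X=true, Y=false}.
          branch 1.1.2 (add !(!Y || W)):
            !(!Y || W): α-rule — add !!Y, !W.
            × closes — contains both Y and !Y.
      branch 1.2 (add Z):
        !(!X && (!Y || W)): β-rule — branch into !!X  //  !(!Y || W).
          branch 1.2.1 (add !!X):
            ○ open, literals {V=false, X=true, Z=true}.
          branch 1.2.2 (add !(!Y || W)):
            !(!Y || W): α-rule — add !!Y, !W.
            ○ open, literals {V=false, W=false, Y=true, Z=true}.
  branch 2 (add ((W && W) && !(!W || !V))):
    ((W && W) && !(!W || !V)): α-rule — add (W && W), !(!W || !V).
    (W && W): α-rule — add W, W.
    !(!W || !V): α-rule — add !!W, !!V.
    ○ open, literals {V=true, W=true}.
1 branch closed, 4 open.
Each open branch fixes some atoms; the unmentioned ones are free. Counting distinct full assignments: branch {V=false, X=true, Y=false} (Z, W) contributes 4 new; branch {V=false, X=true, Z=true} (Y, W) contributes 2 new; branch {V=false, W=false, Y=true, Z=true} (X) contributes 1 new; branch {V=true, W=true} (X, Y, Z) contributes 8 new. Total: 15.

15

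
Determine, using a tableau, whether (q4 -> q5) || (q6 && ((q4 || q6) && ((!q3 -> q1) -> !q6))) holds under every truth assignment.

Not valid

Assume the negation and expand:
Initial set: {!((q4 -> q5) || (q6 && ((q4 || q6) && ((!q3 -> q1) -> !q6))))}.
!((q4 -> q5) || (q6 && ((q4 || q6) && ((!q3 -> q1) -> !q6)))): α-rule — add !(q4 -> q5), !(q6 && ((q4 || q6) && ((!q3 -> q1) -> !q6))).
!(q4 -> q5): α-rule — add q4, !q5.
!(q6 && ((q4 || q6) && ((!q3 -> q1) -> !q6))): β-rule — branch into !q6  //  !((q4 || q6) && ((!q3 -> q1) -> !q6)).
  branch 1 (add !q6):
    ○ open, literals {q4=true, q5=false, q6=false}.
  branch 2 (add !((q4 || q6) && ((!q3 -> q1) -> !q6))):
    !((q4 || q6) && ((!q3 -> q1) -> !q6)): β-rule — branch into !(q4 || q6)  //  !((!q3 -> q1) -> !q6).
      branch 2.1 (add !(q4 || q6)):
        !(q4 || q6): α-rule — add !q4, !q6.
        × closes — contains both q4 and !q4.
      branch 2.2 (add !((!q3 -> q1) -> !q6)):
        !((!q3 -> q1) -> !q6): α-rule — add (!q3 -> q1), !!q6.
        (!q3 -> q1): β-rule — branch into !!q3  //  q1.
          branch 2.2.1 (add !!q3):
            ○ open, literals {q3=true, q4=true, q5=false, q6=true}.
          branch 2.2.2 (add q1):
            ○ open, literals {q1=true, q4=true, q5=false, q6=true}.
1 branch closed, 3 open.
An open branch gives a countermodel: q4=true, q5=false, q6=false (unmentioned atoms arbitrary); under it the original formula is false.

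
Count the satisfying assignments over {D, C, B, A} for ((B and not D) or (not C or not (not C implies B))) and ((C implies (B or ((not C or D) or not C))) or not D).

Initial set: {(((B and not D) or (not C or not (not C implies B))) and ((C implies (B or ((not C or D) or not C))) or not D))}.
(((B and not D) or (not C or not (not C implies B))) and ((C implies (B or ((not C or D) or not C))) or not D)): α-rule — add ((B and not D) or (not C or not (not C implies B))), ((C implies (B or ((not C or D) or not C))) or not D).
((B and not D) or (not C or not (not C implies B))): β-rule — branch into (B and not D)  //  (not C or not (not C implies B)).
  branch 1 (add (B and not D)):
    (B and not D): α-rule — add B, not D.
    ((C implies (B or ((not C or D) or not C))) or not D): β-rule — branch into (C implies (B or ((not C or D) or not C)))  //  not D.
      branch 1.1 (add (C implies (B or ((not C or D) or not C)))):
        (C implies (B or ((not C or D) or not C))): β-rule — branch into not C  //  (B or ((not C or D) or not C)).
          branch 1.1.1 (add not C):
            ○ open, literals {B=T, C=F, D=F}.
          branch 1.1.2 (add (B or ((not C or D) or not C))):
            (B or ((not C or D) or not C)): β-rule — branch into B  //  ((not C or D) or not C).
              branch 1.1.2.1 (add B):
                ○ open, literals {B=T, D=F}.
              branch 1.1.2.2 (add ((not C or D) or not C)):
                ((not C or D) or not C): β-rule — branch into (not C or D)  //  not C.
                  branch 1.1.2.2.1 (add (not C or D)):
                    (not C or D): β-rule — branch into not C  //  D.
                      branch 1.1.2.2.1.1 (add not C):
                        ○ open, literals {B=T, C=F, D=F}.
                      branch 1.1.2.2.1.2 (add D):
                        × closes — contains both D and not D.
                  branch 1.1.2.2.2 (add not C):
                    ○ open, literals {B=T, C=F, D=F}.
      branch 1.2 (add not D):
        ○ open, literals {B=T, D=F}.
  branch 2 (add (not C or not (not C implies B))):
    ((C implies (B or ((not C or D) or not C))) or not D): β-rule — branch into (C implies (B or ((not C or D) or not C)))  //  not D.
      branch 2.1 (add (C implies (B or ((not C or D) or not C)))):
        (not C or not (not C implies B)): β-rule — branch into not C  //  not (not C implies B).
          branch 2.1.1 (add not C):
            (C implies (B or ((not C or D) or not C))): β-rule — branch into not C  //  (B or ((not C or D) or not C)).
              branch 2.1.1.1 (add not C):
                ○ open, literals {C=F}.
              branch 2.1.1.2 (add (B or ((not C or D) or not C))):
                (B or ((not C or D) or not C)): β-rule — branch into B  //  ((not C or D) or not C).
                  branch 2.1.1.2.1 (add B):
                    ○ open, literals {B=T, C=F}.
                  branch 2.1.1.2.2 (add ((not C or D) or not C)):
                    ((not C or D) or not C): β-rule — branch into (not C or D)  //  not C.
                      branch 2.1.1.2.2.1 (add (not C or D)):
                        (not C or D): β-rule — branch into not C  //  D.
                          branch 2.1.1.2.2.1.1 (add not C):
                            ○ open, literals {C=F}.
                          branch 2.1.1.2.2.1.2 (add D):
                            ○ open, literals {C=F, D=T}.
                      branch 2.1.1.2.2.2 (add not C):
                        ○ open, literals {C=F}.
          branch 2.1.2 (add not (not C implies B)):
            not (not C implies B): α-rule — add not C, not B.
            (C implies (B or ((not C or D) or not C))): β-rule — branch into not C  //  (B or ((not C or D) or not C)).
              branch 2.1.2.1 (add not C):
                ○ open, literals {B=F, C=F}.
              branch 2.1.2.2 (add (B or ((not C or D) or not C))):
                (B or ((not C or D) or not C)): β-rule — branch into B  //  ((not C or D) or not C).
                  branch 2.1.2.2.1 (add B):
                    × closes — contains both B and not B.
                  branch 2.1.2.2.2 (add ((not C or D) or not C)):
                    ((not C or D) or not C): β-rule — branch into (not C or D)  //  not C.
                      branch 2.1.2.2.2.1 (add (not C or D)):
                        (not C or D): β-rule — branch into not C  //  D.
                          branch 2.1.2.2.2.1.1 (add not C):
                            ○ open, literals {B=F, C=F}.
                          branch 2.1.2.2.2.1.2 (add D):
                            ○ open, literals {B=F, C=F, D=T}.
                      branch 2.1.2.2.2.2 (add not C):
                        ○ open, literals {B=F, C=F}.
      branch 2.2 (add not D):
        (not C or not (not C implies B)): β-rule — branch into not C  //  not (not C implies B).
          branch 2.2.1 (add not C):
            ○ open, literals {C=F, D=F}.
          branch 2.2.2 (add not (not C implies B)):
            not (not C implies B): α-rule — add not C, not B.
            ○ open, literals {B=F, C=F, D=F}.
2 branches closed, 16 open.
Each open branch fixes some atoms; the unmentioned ones are free. Counting distinct full assignments: branch {B=T, C=F, D=F} (A) contributes 2 new; branch {B=T, D=F} (C, A) contributes 2 new; branch {B=T, C=F, D=F} (A) contributes 0 new; branch {B=T, C=F, D=F} (A) contributes 0 new; branch {B=T, D=F} (C, A) contributes 0 new; branch {C=F} (D, B, A) contributes 6 new; branch {B=T, C=F} (D, A) contributes 0 new; branch {C=F} (D, B, A) contributes 0 new; branch {C=F, D=T} (B, A) contributes 0 new; branch {C=F} (D, B, A) contributes 0 new; branch {B=F, C=F} (D, A) contributes 0 new; branch {B=F, C=F} (D, A) contributes 0 new; branch {B=F, C=F, D=T} (A) contributes 0 new; branch {B=F, C=F} (D, A) contributes 0 new; branch {C=F, D=F} (B, A) contributes 0 new; branch {B=F, C=F, D=F} (A) contributes 0 new. Total: 10.

10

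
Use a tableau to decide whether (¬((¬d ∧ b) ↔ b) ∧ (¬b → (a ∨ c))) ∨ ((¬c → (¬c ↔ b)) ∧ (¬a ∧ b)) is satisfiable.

Satisfiable

Initial set: {((¬((¬d ∧ b) ↔ b) ∧ (¬b → (a ∨ c))) ∨ ((¬c → (¬c ↔ b)) ∧ (¬a ∧ b)))}.
((¬((¬d ∧ b) ↔ b) ∧ (¬b → (a ∨ c))) ∨ ((¬c → (¬c ↔ b)) ∧ (¬a ∧ b))): β-rule — branch into (¬((¬d ∧ b) ↔ b) ∧ (¬b → (a ∨ c)))  //  ((¬c → (¬c ↔ b)) ∧ (¬a ∧ b)).
  branch 1 (add (¬((¬d ∧ b) ↔ b) ∧ (¬b → (a ∨ c)))):
    (¬((¬d ∧ b) ↔ b) ∧ (¬b → (a ∨ c))): α-rule — add ¬((¬d ∧ b) ↔ b), (¬b → (a ∨ c)).
    ¬((¬d ∧ b) ↔ b): β-rule — branch into (¬d ∧ b), ¬b  //  ¬(¬d ∧ b), b.
      branch 1.1 (add (¬d ∧ b), ¬b):
        (¬d ∧ b): α-rule — add ¬d, b.
        × closes — contains both b and ¬b.
      branch 1.2 (add ¬(¬d ∧ b), b):
        (¬b → (a ∨ c)): β-rule — branch into ¬¬b  //  (a ∨ c).
          branch 1.2.1 (add ¬¬b):
            ¬(¬d ∧ b): β-rule — branch into ¬¬d  //  ¬b.
              branch 1.2.1.1 (add ¬¬d):
                ○ open, literals {b=1, d=1}.
              branch 1.2.1.2 (add ¬b):
                × closes — contains both b and ¬b.
          branch 1.2.2 (add (a ∨ c)):
            ¬(¬d ∧ b): β-rule — branch into ¬¬d  //  ¬b.
              branch 1.2.2.1 (add ¬¬d):
                (a ∨ c): β-rule — branch into a  //  c.
                  branch 1.2.2.1.1 (add a):
                    ○ open, literals {a=1, b=1, d=1}.
                  branch 1.2.2.1.2 (add c):
                    ○ open, literals {b=1, c=1, d=1}.
              branch 1.2.2.2 (add ¬b):
                × closes — contains both b and ¬b.
  branch 2 (add ((¬c → (¬c ↔ b)) ∧ (¬a ∧ b))):
    ((¬c → (¬c ↔ b)) ∧ (¬a ∧ b)): α-rule — add (¬c → (¬c ↔ b)), (¬a ∧ b).
    (¬a ∧ b): α-rule — add ¬a, b.
    (¬c → (¬c ↔ b)): β-rule — branch into ¬¬c  //  (¬c ↔ b).
      branch 2.1 (add ¬¬c):
        ○ open, literals {a=0, b=1, c=1}.
      branch 2.2 (add (¬c ↔ b)):
        (¬c ↔ b): β-rule — branch into ¬c, b  //  ¬¬c, ¬b.
          branch 2.2.1 (add ¬c, b):
            ○ open, literals {a=0, b=1, c=0}.
          branch 2.2.2 (add ¬¬c, ¬b):
            × closes — contains both b and ¬b.
4 branches closed, 5 open.
An open branch gives a satisfying assignment: b=1, d=1.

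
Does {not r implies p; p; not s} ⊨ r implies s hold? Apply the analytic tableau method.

No

Initial set: {(not r implies p); p; not s; not (r implies s)}.
not (r implies s): α-rule — add r, not s.
(not r implies p): β-rule — branch into not not r  //  p.
  branch 1 (add not not r):
    ○ open, literals {p=1, r=1, s=0}.
  branch 2 (add p):
    ○ open, literals {p=1, r=1, s=0}.
0 branches closed, 2 open.
An open branch gives a countermodel: p=1, r=1, s=0 (unmentioned atoms arbitrary); the premises hold there but the conclusion fails.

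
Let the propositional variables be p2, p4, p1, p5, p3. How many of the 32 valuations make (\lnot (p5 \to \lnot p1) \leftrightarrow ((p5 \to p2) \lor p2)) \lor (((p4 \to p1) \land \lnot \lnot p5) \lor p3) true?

23

Initial set: {T ((\lnot (p5 \to \lnot p1) \leftrightarrow ((p5 \to p2) \lor p2)) \lor (((p4 \to p1) \land \lnot \lnot p5) \lor p3))}.
T ((\lnot (p5 \to \lnot p1) \leftrightarrow ((p5 \to p2) \lor p2)) \lor (((p4 \to p1) \land \lnot \lnot p5) \lor p3)): β-rule — branch into T (\lnot (p5 \to \lnot p1) \leftrightarrow ((p5 \to p2) \lor p2))  //  T (((p4 \to p1) \land \lnot \lnot p5) \lor p3).
  branch 1 (add T (\lnot (p5 \to \lnot p1) \leftrightarrow ((p5 \to p2) \lor p2))):
    T (\lnot (p5 \to \lnot p1) \leftrightarrow ((p5 \to p2) \lor p2)): β-rule — branch into T \lnot (p5 \to \lnot p1), T ((p5 \to p2) \lor p2)  //  F \lnot (p5 \to \lnot p1), F ((p5 \to p2) \lor p2).
      branch 1.1 (add T \lnot (p5 \to \lnot p1), T ((p5 \to p2) \lor p2)):
        T \lnot (p5 \to \lnot p1): α-rule — add T p5, F \lnot p1.
        T ((p5 \to p2) \lor p2): β-rule — branch into T (p5 \to p2)  //  T p2.
          branch 1.1.1 (add T (p5 \to p2)):
            T (p5 \to p2): β-rule — branch into F p5  //  T p2.
              branch 1.1.1.1 (add F p5):
                × closes — contains both p5 and \lnot p5.
              branch 1.1.1.2 (add T p2):
                ○ open, literals {p1=T, p2=T, p5=T}.
          branch 1.1.2 (add T p2):
            ○ open, literals {p1=T, p2=T, p5=T}.
      branch 1.2 (add F \lnot (p5 \to \lnot p1), F ((p5 \to p2) \lor p2)):
        F ((p5 \to p2) \lor p2): α-rule — add F (p5 \to p2), F p2.
        F (p5 \to p2): α-rule — add T p5, F p2.
        F \lnot (p5 \to \lnot p1): β-rule — branch into F p5  //  T \lnot p1.
          branch 1.2.1 (add F p5):
            × closes — contains both p5 and \lnot p5.
          branch 1.2.2 (add T \lnot p1):
            ○ open, literals {p1=F, p2=F, p5=T}.
  branch 2 (add T (((p4 \to p1) \land \lnot \lnot p5) \lor p3)):
    T (((p4 \to p1) \land \lnot \lnot p5) \lor p3): β-rule — branch into T ((p4 \to p1) \land \lnot \lnot p5)  //  T p3.
      branch 2.1 (add T ((p4 \to p1) \land \lnot \lnot p5)):
        T ((p4 \to p1) \land \lnot \lnot p5): α-rule — add T (p4 \to p1), T \lnot \lnot p5.
        T \lnot \lnot p5: drop double negation, giving T p5.
        T (p4 \to p1): β-rule — branch into F p4  //  T p1.
          branch 2.1.1 (add F p4):
            ○ open, literals {p4=F, p5=T}.
          branch 2.1.2 (add T p1):
            ○ open, literals {p1=T, p5=T}.
      branch 2.2 (add T p3):
        ○ open, literals {p3=T}.
2 branches closed, 6 open.
Each open branch fixes some atoms; the unmentioned ones are free. Counting distinct full assignments: branch {p1=T, p2=T, p5=T} (p4, p3) contributes 4 new; branch {p1=T, p2=T, p5=T} (p4, p3) contributes 0 new; branch {p1=F, p2=F, p5=T} (p4, p3) contributes 4 new; branch {p4=F, p5=T} (p2, p1, p3) contributes 4 new; branch {p1=T, p5=T} (p2, p4, p3) contributes 2 new; branch {p3=T} (p2, p4, p1, p5) contributes 9 new. Total: 23.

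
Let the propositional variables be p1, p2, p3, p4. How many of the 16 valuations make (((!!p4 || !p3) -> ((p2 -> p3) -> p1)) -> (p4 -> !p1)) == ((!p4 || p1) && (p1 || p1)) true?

4

Initial set: {((((!!p4 || !p3) -> ((p2 -> p3) -> p1)) -> (p4 -> !p1)) == ((!p4 || p1) && (p1 || p1)))}.
((((!!p4 || !p3) -> ((p2 -> p3) -> p1)) -> (p4 -> !p1)) == ((!p4 || p1) && (p1 || p1))): β-rule — branch into (((!!p4 || !p3) -> ((p2 -> p3) -> p1)) -> (p4 -> !p1)), ((!p4 || p1) && (p1 || p1))  //  !(((!!p4 || !p3) -> ((p2 -> p3) -> p1)) -> (p4 -> !p1)), !((!p4 || p1) && (p1 || p1)).
  branch 1 (add (((!!p4 || !p3) -> ((p2 -> p3) -> p1)) -> (p4 -> !p1)), ((!p4 || p1) && (p1 || p1))):
    ((!p4 || p1) && (p1 || p1)): α-rule — add (!p4 || p1), (p1 || p1).
    (((!!p4 || !p3) -> ((p2 -> p3) -> p1)) -> (p4 -> !p1)): β-rule — branch into !((!!p4 || !p3) -> ((p2 -> p3) -> p1))  //  (p4 -> !p1).
      branch 1.1 (add !((!!p4 || !p3) -> ((p2 -> p3) -> p1))):
        !((!!p4 || !p3) -> ((p2 -> p3) -> p1)): α-rule — add (!!p4 || !p3), !((p2 -> p3) -> p1).
        !((p2 -> p3) -> p1): α-rule — add (p2 -> p3), !p1.
        (!p4 || p1): β-rule — branch into !p4  //  p1.
          branch 1.1.1 (add !p4):
            (p1 || p1): β-rule — branch into p1  //  p1.
              branch 1.1.1.1 (add p1):
                × closes — contains both p1 and !p1.
              branch 1.1.1.2 (add p1):
                × closes — contains both p1 and !p1.
          branch 1.1.2 (add p1):
            × closes — contains both p1 and !p1.
      branch 1.2 (add (p4 -> !p1)):
        (!p4 || p1): β-rule — branch into !p4  //  p1.
          branch 1.2.1 (add !p4):
            (p1 || p1): β-rule — branch into p1  //  p1.
              branch 1.2.1.1 (add p1):
                (p4 -> !p1): β-rule — branch into !p4  //  !p1.
                  branch 1.2.1.1.1 (add !p4):
                    ○ open, literals {p1=T, p4=F}.
                  branch 1.2.1.1.2 (add !p1):
                    × closes — contains both p1 and !p1.
              branch 1.2.1.2 (add p1):
                (p4 -> !p1): β-rule — branch into !p4  //  !p1.
                  branch 1.2.1.2.1 (add !p4):
                    ○ open, literals {p1=T, p4=F}.
                  branch 1.2.1.2.2 (add !p1):
                    × closes — contains both p1 and !p1.
          branch 1.2.2 (add p1):
            (p1 || p1): β-rule — branch into p1  //  p1.
              branch 1.2.2.1 (add p1):
                (p4 -> !p1): β-rule — branch into !p4  //  !p1.
                  branch 1.2.2.1.1 (add !p4):
                    ○ open, literals {p1=T, p4=F}.
                  branch 1.2.2.1.2 (add !p1):
                    × closes — contains both p1 and !p1.
              branch 1.2.2.2 (add p1):
                (p4 -> !p1): β-rule — branch into !p4  //  !p1.
                  branch 1.2.2.2.1 (add !p4):
                    ○ open, literals {p1=T, p4=F}.
                  branch 1.2.2.2.2 (add !p1):
                    × closes — contains both p1 and !p1.
  branch 2 (add !(((!!p4 || !p3) -> ((p2 -> p3) -> p1)) -> (p4 -> !p1)), !((!p4 || p1) && (p1 || p1))):
    !(((!!p4 || !p3) -> ((p2 -> p3) -> p1)) -> (p4 -> !p1)): α-rule — add ((!!p4 || !p3) -> ((p2 -> p3) -> p1)), !(p4 -> !p1).
    !(p4 -> !p1): α-rule — add p4, !!p1.
    !((!p4 || p1) && (p1 || p1)): β-rule — branch into !(!p4 || p1)  //  !(p1 || p1).
      branch 2.1 (add !(!p4 || p1)):
        !(!p4 || p1): α-rule — add !!p4, !p1.
        × closes — contains both p1 and !p1.
      branch 2.2 (add !(p1 || p1)):
        !(p1 || p1): α-rule — add !p1, !p1.
        × closes — contains both p1 and !p1.
9 branches closed, 4 open.
Each open branch fixes some atoms; the unmentioned ones are free. Counting distinct full assignments: branch {p1=T, p4=F} (p2, p3) contributes 4 new; branch {p1=T, p4=F} (p2, p3) contributes 0 new; branch {p1=T, p4=F} (p2, p3) contributes 0 new; branch {p1=T, p4=F} (p2, p3) contributes 0 new. Total: 4.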